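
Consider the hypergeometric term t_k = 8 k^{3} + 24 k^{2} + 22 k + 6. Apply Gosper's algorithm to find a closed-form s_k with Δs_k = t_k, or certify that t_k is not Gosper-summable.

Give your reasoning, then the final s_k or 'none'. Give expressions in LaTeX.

s_k = k \left(2 k^{3} + 4 k^{2} + k - 1\right)

The ratio is (2*k**2 + 9*k + 10)/(2*k**2 + 3*k + 1).
Normal form (A,B,C) = (1, 1, k**3 + 3*k**2 + 11*k/4 + 3/4).
Set up (1)·f(k+1) − (1)·f(k) − (k**3 + 3*k**2 + 11*k/4 + 3/4) = 0.
deg f ≤ 4 (via 0,0,3).
A polynomial solution: f(k) = k*(k + 1)*(2*k**2 + 2*k - 1)/8.
So s_k = (B(k−1)f/C)·t_k = (k*(2*k**2 + 2*k - 1)/(2*(2*k + 1)*(2*k + 3)))·t_k = k*(2*k**3 + 4*k**2 + k - 1).
Δs = 8*k**3 + 24*k**2 + 22*k + 6, as required.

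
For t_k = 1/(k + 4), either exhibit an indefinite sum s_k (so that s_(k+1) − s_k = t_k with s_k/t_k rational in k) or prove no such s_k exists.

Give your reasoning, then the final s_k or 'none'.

The ratio is (k + 4)/(k + 5).
Take A(k)=k + 4, B(k)=k + 5, C(k)=1.
Key eq: (k + 4)·f(k+1) = (k + 4)·f(k) + (1).
deg f ≤ 0 (via 1,1,0).
f = c0 ⇒ A·f(k+1) − B(k−1)·f(k) − C = -1. The system {-1 = 0} is inconsistent; no antidifference.

not Gosper-summable; s_k does not exist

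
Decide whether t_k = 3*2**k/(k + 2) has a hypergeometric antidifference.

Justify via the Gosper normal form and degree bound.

No — t_k has no hypergeometric antidifference.

The ratio is 2*(k + 2)/(k + 3).
Factor: A=2*k + 4; B=k + 3; C=1.
Key eq: (2*k + 4)·f(k+1) = (k + 2)·f(k) + (1).
Bound: deg f ≤ -1.
Bound -1 < 0, so the key equation has no polynomial solution.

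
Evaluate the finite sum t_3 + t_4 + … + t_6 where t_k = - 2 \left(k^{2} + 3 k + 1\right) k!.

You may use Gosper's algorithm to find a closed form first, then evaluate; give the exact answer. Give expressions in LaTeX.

Σ = -90660

The ratio is (k + 1)*(3*k + (k + 1)**2 + 4)/(k**2 + 3*k + 1).
Gosper form: A/B · C(k+1)/C(k) with A=k + 1, B=1, C=k**2 + 3*k + 1.
Key eq: (k + 1)·f(k+1) = (1)·f(k) + (k**2 + 3*k + 1).
From deg A=1, deg B=0, deg C=2: d=1.
A polynomial solution: f(k) = k + 2.
So s_k = (B(k−1)f/C)·t_k = ((k + 2)/(k**2 + 3*k + 1))·t_k = -2*(k + 2)*factorial(k).
Δs = -2*(k**2 + 3*k + 1)*factorial(k), as required.
Telescoping: Σ = s_(7) − s_(3) = -90720 − (-60) = -90660.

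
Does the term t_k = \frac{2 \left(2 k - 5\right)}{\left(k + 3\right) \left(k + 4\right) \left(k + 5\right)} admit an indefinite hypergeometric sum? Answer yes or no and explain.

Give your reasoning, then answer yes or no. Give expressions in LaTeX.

r(k) = (k + 3)*(2*k - 3)/((k + 6)*(2*k - 5)) after simplifying.
A = k + 3, B = k + 6, C = k - 5/2.
Solve (k + 3)·f(k+1) − (k + 5)·f(k) = k - 5/2.
deg f ≤ 2 (via 1,1,1).
Solve for f: f(k) = k*(k - 41)/48 (degree 2 ≤ 2).
Get s_k = R·t_k = k*(k - 41)/(12*(k + 3)*(k + 4)) with R(k) = B(k−1)f(k)/C(k) = k*(k - 41)*(k + 5)/(24*(2*k - 5)).
Check: Δs_k = 2*(2*k - 5)/(k**3 + 12*k**2 + 47*k + 60). ✓

Yes. s_k = \frac{k \left(k - 41\right)}{12 \left(k + 3\right) \left(k + 4\right)}.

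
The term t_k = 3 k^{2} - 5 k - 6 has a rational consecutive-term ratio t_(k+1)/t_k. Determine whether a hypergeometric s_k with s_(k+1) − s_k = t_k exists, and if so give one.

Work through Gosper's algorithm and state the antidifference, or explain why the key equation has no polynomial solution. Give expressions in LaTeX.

The ratio is (3*k**2 + k - 8)/(3*k**2 - 5*k - 6).
A = 1, B = 1, C = k**2 - 5*k/3 - 2.
Key eq: (1)·f(k+1) = (1)·f(k) + (k**2 - 5*k/3 - 2).
deg f ≤ 3 (via 0,0,2).
Solve for f: f(k) = k*(k**2 - 4*k - 3)/3 (degree 3 ≤ 3).
Then R = B(k−1)f/C = k*(k**2 - 4*k - 3)/(3*k**2 - 5*k - 6), so s_k = R(k)·t_k = k*(k**2 - 4*k - 3).
Check: Δs_k = 3*k**2 - 5*k - 6. ✓

s_k = k \left(k^{2} - 4 k - 3\right)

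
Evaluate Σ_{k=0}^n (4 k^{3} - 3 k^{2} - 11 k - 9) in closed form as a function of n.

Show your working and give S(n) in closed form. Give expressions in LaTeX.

S(n) = n^{4} + n^{3} - 6 n^{2} - 15 n - 9

Compute t_(k+1)/t_k: get (4*k**3 + 9*k**2 - 5*k - 19)/(4*k**3 - 3*k**2 - 11*k - 9).
Normal form (A,B,C) = (1, 1, k**3 - 3*k**2/4 - 11*k/4 - 9/4).
Set up (1)·f(k+1) − (1)·f(k) − (k**3 - 3*k**2/4 - 11*k/4 - 9/4) = 0.
Degrees (0,0,3) ⇒ d ≤ 4.
Solving with deg f ≤ 4: f(k) = k*(k - 4)*(k**2 + k + 1)/4.
R(k) = B(k−1)·f(k)/C(k) = k*(k - 4)*(k**2 + k + 1)/(4*k**3 - 3*k**2 - 11*k - 9); s_k = R·t_k = k*(k**3 - 3*k**2 - 3*k - 4).
Check: Δs_k = 4*k**3 - 3*k**2 - 11*k - 9. ✓
Telescope: S(n) = s_(n+1) − s_(0) = n**4 + n**3 - 6*n**2 - 15*n - 9 − (0) = n**4 + n**3 - 6*n**2 - 15*n - 9.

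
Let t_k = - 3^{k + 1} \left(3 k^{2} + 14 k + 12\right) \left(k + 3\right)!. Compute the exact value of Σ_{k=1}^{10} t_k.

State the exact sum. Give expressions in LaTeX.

Σ = -509631300789810984

Step 1: r(k) = 3*(3*k**3 + 32*k**2 + 109*k + 116)/(3*k**2 + 14*k + 12).
Factor: A=3*k + 12; B=1; C=k**2 + 14*k/3 + 4.
Solve (3*k + 12)·f(k+1) − (1)·f(k) = k**2 + 14*k/3 + 4.
From deg A=1, deg B=0, deg C=2: d=1.
Match coefficients ⇒ f(k) = k/3.
R(k) = B(k−1)·f(k)/C(k) = k/(3*k**2 + 14*k + 12); s_k = R·t_k = -3**(k + 1)*k*factorial(k + 3).
s_(k+1) − s_k = -3**(k + 1)*(3*k**2 + 14*k + 12)*factorial(k + 3) = t_k.
Σ_(k=1)^(10) t_k = s_(11) − s_(1) = -509631300789811200 − (-216) = -509631300789810984.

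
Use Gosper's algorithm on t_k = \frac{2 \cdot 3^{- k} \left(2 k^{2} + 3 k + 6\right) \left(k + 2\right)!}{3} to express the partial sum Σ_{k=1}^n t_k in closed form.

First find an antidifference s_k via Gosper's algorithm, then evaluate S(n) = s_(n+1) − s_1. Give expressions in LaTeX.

S(n) = -12 + \frac{4 \cdot 3^{- n} n \left(n + 3\right)!}{3} + 2 \cdot 3^{- n} \left(n + 3\right)!

t_(k+1)/t_k = (k + 3)*(3*k + 2*(k + 1)**2 + 9)/(3*(2*k**2 + 3*k + 6)).
A = k/3 + 1, B = 1, C = k**2 + 3*k/2 + 3.
f must satisfy (k/3 + 1)·f(k+1) − (1)·f(k) = k**2 + 3*k/2 + 3.
Degrees (1,0,2) ⇒ d ≤ 1.
A polynomial solution: f(k) = 3*(2*k + 1)/2.
So s_k = (B(k−1)f/C)·t_k = (3*(2*k + 1)/(2*k**2 + 3*k + 6))·t_k = 2*(2*k + 1)*factorial(k + 2)/3**k.
s_(k+1) − s_k = 2*(2*k**2 + 3*k + 6)*factorial(k + 2)/(3*3**k) = t_k.
Telescope: S(n) = s_(n+1) − s_(1) = 2*3**(-n - 1)*(2*n + 3)*factorial(n + 3) − (12) = -12 + 4*n*factorial(n + 3)/(3*3**n) + 2*factorial(n + 3)/3**n.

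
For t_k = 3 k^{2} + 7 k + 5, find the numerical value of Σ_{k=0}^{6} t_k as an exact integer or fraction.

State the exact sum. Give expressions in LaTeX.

Compute t_(k+1)/t_k: get (3*k**2 + 13*k + 15)/(3*k**2 + 7*k + 5).
A = 1, B = 1, C = k**2 + 7*k/3 + 5/3.
Set up (1)·f(k+1) − (1)·f(k) − (k**2 + 7*k/3 + 5/3) = 0.
d = 3 from the (0,0,2) case.
Solving with deg f ≤ 3: f(k) = k*(k**2 + 2*k + 2)/3.
Certificate R = B(k−1)f/C = k*(k**2 + 2*k + 2)/(3*k**2 + 7*k + 5) gives s_k = k*(k**2 + 2*k + 2).
Verify: 3*k**2 + 7*k + 5 matches t_k.
Sum = s_(7) − s_(0); s_(7) = 455, s_(0) = 0 ⇒ 455.

Σ = 455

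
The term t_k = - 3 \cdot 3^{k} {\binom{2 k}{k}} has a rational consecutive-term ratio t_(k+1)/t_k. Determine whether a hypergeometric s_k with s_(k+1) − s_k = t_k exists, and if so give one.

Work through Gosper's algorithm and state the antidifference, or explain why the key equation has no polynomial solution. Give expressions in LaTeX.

none — t_k is not Gosper-summable

Compute t_(k+1)/t_k: get 6*(2*k + 1)/(k + 1).
Gosper form: A/B · C(k+1)/C(k) with A=12*k + 6, B=k + 1, C=1.
f must satisfy (12*k + 6)·f(k+1) − (k)·f(k) = 1.
deg f ≤ -1 (via 1,1,0).
deg f ≤ -1 is impossible — no certificate.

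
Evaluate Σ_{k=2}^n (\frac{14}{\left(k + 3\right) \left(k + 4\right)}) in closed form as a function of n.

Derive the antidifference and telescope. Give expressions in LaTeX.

Ratio r(k) = (k + 3)/(k + 5).
Gosper form: A/B · C(k+1)/C(k) with A=k + 3, B=k + 5, C=1.
Solve (k + 3)·f(k+1) − (k + 4)·f(k) = 1.
From deg A=1, deg B=1, deg C=0: d=1.
Coefficient equations give f(k) = k/3.
Certificate R = B(k−1)f/C = k*(k + 4)/3 gives s_k = 14*k/(3*(k + 3)).
Δs = 14/(k**2 + 7*k + 12), as required.
Telescope: S(n) = s_(n+1) − s_(2) = 14*(n + 1)/(3*(n + 4)) − (28/15) = 14*(n - 1)/(5*(n + 4)).

S(n) = \frac{14 \left(n - 1\right)}{5 \left(n + 4\right)}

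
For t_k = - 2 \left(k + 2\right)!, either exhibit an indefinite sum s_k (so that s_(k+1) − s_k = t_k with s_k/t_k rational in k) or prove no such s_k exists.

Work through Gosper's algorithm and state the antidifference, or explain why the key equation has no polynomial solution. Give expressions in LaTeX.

t_(k+1)/t_k = k + 3.
Normal form (A,B,C) = (k + 3, 1, 1).
Solve (k + 3)·f(k+1) − (1)·f(k) = 1.
Degrees (1,0,0) ⇒ d ≤ -1.
Bound -1 < 0, so the key equation has no polynomial solution.

none — t_k is not Gosper-summable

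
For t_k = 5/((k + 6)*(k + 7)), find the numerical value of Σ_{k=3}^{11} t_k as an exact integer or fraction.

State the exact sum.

Σ = 5/18

Step 1: r(k) = (k + 6)/(k + 8).
So A=k + 6 and B=k + 8, with C=1.
Need (k + 6)·f(k+1) − (k + 7)·f(k) = 1.
Degrees (1,1,0) ⇒ d ≤ 1.
Coefficient equations give f(k) = k/6.
Then R = B(k−1)f/C = k*(k + 7)/6, so s_k = R(k)·t_k = 5*k/(6*(k + 6)).
s_(k+1) − s_k = 5/(k**2 + 13*k + 42) = t_k.
Sum = s_(12) − s_(3); s_(12) = 5/9, s_(3) = 5/18 ⇒ 5/18.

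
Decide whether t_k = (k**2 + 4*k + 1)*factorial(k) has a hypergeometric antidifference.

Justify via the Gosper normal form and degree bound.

The ratio is (k + 1)*(4*k + (k + 1)**2 + 5)/(k**2 + 4*k + 1).
Gosper form: A/B · C(k+1)/C(k) with A=k + 1, B=1, C=k**2 + 4*k + 1.
Key eq: (k + 1)·f(k+1) = (1)·f(k) + (k**2 + 4*k + 1).
Bound: deg f ≤ 1.
Match coefficients ⇒ f(k) = k + 3.
Certificate R = B(k−1)f/C = (k + 3)/(k**2 + 4*k + 1) gives s_k = (k + 3)*factorial(k).
Verify: (k**2 + 4*k + 1)*factorial(k) matches t_k.

Yes. s_k = (k + 3)*factorial(k).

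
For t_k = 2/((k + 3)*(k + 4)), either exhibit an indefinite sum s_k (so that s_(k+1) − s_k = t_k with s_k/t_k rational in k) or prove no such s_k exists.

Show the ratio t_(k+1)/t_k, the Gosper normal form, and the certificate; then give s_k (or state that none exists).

s_k = 2*k/(3*(k + 3))

t_(k+1)/t_k = (k + 3)/(k + 5).
Factor: A=k + 3; B=k + 5; C=1.
f must satisfy (k + 3)·f(k+1) − (k + 4)·f(k) = 1.
Degrees (1,1,0) ⇒ d ≤ 1.
Solve for f: f(k) = k/3 (degree 1 ≤ 1).
So s_k = (B(k−1)f/C)·t_k = (k*(k + 4)/3)·t_k = 2*k/(3*(k + 3)).
s_(k+1) − s_k = 2/(k**2 + 7*k + 12) = t_k.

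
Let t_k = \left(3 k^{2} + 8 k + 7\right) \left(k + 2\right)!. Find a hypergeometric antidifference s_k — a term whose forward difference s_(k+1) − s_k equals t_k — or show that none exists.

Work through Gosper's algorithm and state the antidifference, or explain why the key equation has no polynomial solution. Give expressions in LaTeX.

s_k = \left(3 k - 1\right) \left(k + 2\right)!

Compute t_(k+1)/t_k: get (k + 3)*(8*k + 3*(k + 1)**2 + 15)/(3*k**2 + 8*k + 7).
Factor: A=k + 3; B=1; C=k**2 + 8*k/3 + 7/3.
f must satisfy (k + 3)·f(k+1) − (1)·f(k) = k**2 + 8*k/3 + 7/3.
From deg A=1, deg B=0, deg C=2: d=1.
A polynomial solution: f(k) = (3*k - 1)/3.
So s_k = (B(k−1)f/C)·t_k = ((3*k - 1)/(3*k**2 + 8*k + 7))·t_k = (3*k - 1)*factorial(k + 2).
Verify: (3*k**2 + 8*k + 7)*factorial(k + 2) matches t_k.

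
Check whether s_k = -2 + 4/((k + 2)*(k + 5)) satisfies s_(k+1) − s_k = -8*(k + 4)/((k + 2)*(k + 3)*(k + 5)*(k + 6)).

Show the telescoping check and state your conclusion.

Valid — Δs_k = t_k.

s_(k+1) = -2 + 4/((k + 3)*(k + 6))
s_(k+1) − s_k = 8*(-k - 4)/(k**4 + 16*k**3 + 91*k**2 + 216*k + 180)
(s_(k+1) − s_k) − t_k = 0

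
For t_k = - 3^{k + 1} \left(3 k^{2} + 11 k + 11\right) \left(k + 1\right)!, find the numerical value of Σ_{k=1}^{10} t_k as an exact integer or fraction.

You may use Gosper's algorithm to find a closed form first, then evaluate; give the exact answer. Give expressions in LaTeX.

Ratio r(k) = 3*(3*k**3 + 23*k**2 + 59*k + 50)/(3*k**2 + 11*k + 11).
Factor: A=3*k + 6; B=1; C=k**2 + 11*k/3 + 11/3.
Need (3*k + 6)·f(k+1) − (1)·f(k) = k**2 + 11*k/3 + 11/3.
Degrees (1,0,2) ⇒ d ≤ 1.
A polynomial solution: f(k) = (k + 1)/3.
Get s_k = R·t_k = -3**(k + 1)*(k + 1)*factorial(k + 1) with R(k) = B(k−1)f(k)/C(k) = (k + 1)/(3*k**2 + 11*k + 11).
Verify: -3**(k + 1)*(3*k**2 + 11*k + 11)*factorial(k + 1) matches t_k.
Telescoping: Σ = s_(11) − s_(1) = -3054733071667200 − (-36) = -3054733071667164.

Σ = -3054733071667164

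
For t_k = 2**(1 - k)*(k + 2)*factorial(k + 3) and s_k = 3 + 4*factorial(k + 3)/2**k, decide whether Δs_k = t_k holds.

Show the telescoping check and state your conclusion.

Valid: the claim telescopes to t_k.

s_(k+1) = 4*2**(-k - 1)*factorial(k + 4) + 3
s_(k+1) − s_k = 2**(1 - k)*(k + 2)*factorial(k + 3)
(s_(k+1) − s_k) − t_k = 0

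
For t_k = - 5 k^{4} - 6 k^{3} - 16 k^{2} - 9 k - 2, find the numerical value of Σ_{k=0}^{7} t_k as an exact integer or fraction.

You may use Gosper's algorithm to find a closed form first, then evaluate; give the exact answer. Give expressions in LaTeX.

Σ = -30592

t_(k+1)/t_k = (5*k**4 + 26*k**3 + 64*k**2 + 79*k + 38)/(5*k**4 + 6*k**3 + 16*k**2 + 9*k + 2).
Factor: A=1; B=1; C=k**4 + 6*k**3/5 + 16*k**2/5 + 9*k/5 + 2/5.
Solve (1)·f(k+1) − (1)·f(k) = k**4 + 6*k**3/5 + 16*k**2/5 + 9*k/5 + 2/5.
From deg A=0, deg B=0, deg C=4: d=5.
Match coefficients ⇒ f(k) = k**2*(k**3 - k**2 + 4*k - 2)/5.
So s_k = (B(k−1)f/C)·t_k = (k**2*(k**3 - k**2 + 4*k - 2)/(5*k**4 + 6*k**3 + 16*k**2 + 9*k + 2))·t_k = k**2*(-k**3 + k**2 - 4*k + 2).
Check: Δs_k = -5*k**4 - 6*k**3 - 16*k**2 - 9*k - 2. ✓
Sum = s_(8) − s_(0); s_(8) = -30592, s_(0) = 0 ⇒ -30592.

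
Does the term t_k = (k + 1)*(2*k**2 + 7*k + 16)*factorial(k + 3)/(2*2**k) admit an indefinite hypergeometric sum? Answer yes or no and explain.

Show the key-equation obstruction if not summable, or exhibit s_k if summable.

Ratio r(k) = (k + 2)*(k + 4)*(7*k + 2*(k + 1)**2 + 23)/(2*(k + 1)*(2*k**2 + 7*k + 16)).
Gosper form: A/B · C(k+1)/C(k) with A=k/2 + 2, B=1, C=k**3 + 9*k**2/2 + 23*k/2 + 8.
Set up (k/2 + 2)·f(k+1) − (1)·f(k) − (k**3 + 9*k**2/2 + 23*k/2 + 8) = 0.
From deg A=1, deg B=0, deg C=3: d=2.
Coefficient equations give f(k) = 2*k**2 + k + 2.
Certificate R = B(k−1)f/C = 2*(2*k**2 + k + 2)/((k + 1)*(2*k**2 + 7*k + 16)) gives s_k = (2*k**2 + k + 2)*factorial(k + 3)/2**k.
Check: Δs_k = (k + 1)*(2*k**2 + 7*k + 16)*factorial(k + 3)/(2*2**k). ✓

Yes. s_k = (2*k**2 + k + 2)*factorial(k + 3)/2**k.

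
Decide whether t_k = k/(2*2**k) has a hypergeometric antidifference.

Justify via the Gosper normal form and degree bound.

Yes. s_k = (-k - 1)/2**k.

Step 1: r(k) = (k + 1)/(2*k).
Take A(k)=1/2, B(k)=1, C(k)=k.
Need (1/2)·f(k+1) − (1)·f(k) = k.
d = 1 from the (0,0,1) case.
A polynomial solution: f(k) = -2*(k + 1).
Then R = B(k−1)f/C = -2*(k + 1)/k, so s_k = R(k)·t_k = (-k - 1)/2**k.
Δs = k/(2*2**k), as required.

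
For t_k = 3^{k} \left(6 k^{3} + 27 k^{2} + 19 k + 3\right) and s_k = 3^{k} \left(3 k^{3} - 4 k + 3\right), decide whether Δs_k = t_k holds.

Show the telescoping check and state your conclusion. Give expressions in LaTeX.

valid; difference matches t_k

s_(k+1) = 3**(k + 1)*(-4*k + 3*(k + 1)**3 - 1)
s_(k+1) − s_k = 3**k*(6*k**3 + 27*k**2 + 19*k + 3)
(s_(k+1) − s_k) − t_k = 0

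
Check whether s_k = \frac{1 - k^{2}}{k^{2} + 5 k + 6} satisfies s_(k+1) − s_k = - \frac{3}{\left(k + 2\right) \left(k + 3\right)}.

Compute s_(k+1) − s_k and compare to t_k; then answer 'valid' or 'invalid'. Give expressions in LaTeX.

Invalid: residual \frac{2 \left(4 - k\right)}{k^{3} + 9 k^{2} + 26 k + 24} ≠ 0.

s_(k+1) = k*(-k - 2)/(k**2 + 7*k + 12)
s_(k+1) − s_k = (-5*k - 4)/(k**3 + 9*k**2 + 26*k + 24)
(s_(k+1) − s_k) − t_k = 2*(4 - k)/(k**3 + 9*k**2 + 26*k + 24)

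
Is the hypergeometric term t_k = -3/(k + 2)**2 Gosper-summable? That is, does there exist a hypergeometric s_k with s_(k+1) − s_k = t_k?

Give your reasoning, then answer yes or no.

Compute t_(k+1)/t_k: get (k + 2)**2/(k + 3)**2.
So A=k**2 + 4*k + 4 and B=k**2 + 6*k + 9, with C=1.
Need (k**2 + 4*k + 4)·f(k+1) − (k**2 + 4*k + 4)·f(k) = 1.
deg f ≤ 0 (via 2,2,0).
f = c0 ⇒ A·f(k+1) − B(k−1)·f(k) − C = -1. The system {-1 = 0} is inconsistent; no antidifference.

No; the coefficient equations for f are inconsistent.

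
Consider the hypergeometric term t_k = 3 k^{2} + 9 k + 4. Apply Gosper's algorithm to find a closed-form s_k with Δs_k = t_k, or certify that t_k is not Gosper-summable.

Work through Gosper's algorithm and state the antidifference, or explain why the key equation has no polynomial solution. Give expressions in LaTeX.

s_k = k^{2} \left(k + 3\right)

The ratio is (3*k**2 + 15*k + 16)/(3*k**2 + 9*k + 4).
Gosper form: A/B · C(k+1)/C(k) with A=1, B=1, C=k**2 + 3*k + 4/3.
f must satisfy (1)·f(k+1) − (1)·f(k) = k**2 + 3*k + 4/3.
Degrees (0,0,2) ⇒ d ≤ 3.
Solving with deg f ≤ 3: f(k) = k**2*(k + 3)/3.
R(k) = B(k−1)·f(k)/C(k) = k**2*(k + 3)/(3*k**2 + 9*k + 4); s_k = R·t_k = k**2*(k + 3).
s_(k+1) − s_k = 3*k**2 + 9*k + 4 = t_k.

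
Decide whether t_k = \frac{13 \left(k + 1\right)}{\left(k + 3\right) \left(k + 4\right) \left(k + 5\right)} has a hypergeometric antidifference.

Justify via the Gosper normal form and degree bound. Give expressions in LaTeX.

Yes. s_k = \frac{13 k \left(k + 1\right)}{6 \left(k + 3\right) \left(k + 4\right)}.

Step 1: r(k) = (k + 2)*(k + 3)/((k + 1)*(k + 6)).
Normal form (A,B,C) = (k + 3, k + 6, k + 1).
Solve (k + 3)·f(k+1) − (k + 5)·f(k) = k + 1.
deg f ≤ 2 (via 1,1,1).
Match coefficients ⇒ f(k) = k*(k + 1)/6.
R(k) = B(k−1)·f(k)/C(k) = k*(k + 5)/6; s_k = R·t_k = 13*k*(k + 1)/(6*(k + 3)*(k + 4)).
Verify: 13*(k + 1)/(k**3 + 12*k**2 + 47*k + 60) matches t_k.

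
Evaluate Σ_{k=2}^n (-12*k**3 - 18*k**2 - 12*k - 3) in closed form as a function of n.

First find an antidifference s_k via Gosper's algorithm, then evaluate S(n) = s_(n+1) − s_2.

Step 1: r(k) = (4*k**3 + 18*k**2 + 28*k + 15)/(4*k**3 + 6*k**2 + 4*k + 1).
Take A(k)=1, B(k)=1, C(k)=k**3 + 3*k**2/2 + k + 1/4.
Set up (1)·f(k+1) − (1)·f(k) − (k**3 + 3*k**2/2 + k + 1/4) = 0.
d = 4 from the (0,0,3) case.
Match coefficients ⇒ f(k) = k**4/4.
R(k) = B(k−1)·f(k)/C(k) = k**4/((2*k + 1)*(2*k**2 + 2*k + 1)); s_k = R·t_k = -3*k**4.
Verify: 3*k**4 - 3*(k + 1)**4 matches t_k.
Σ_(k=2)^n t_k = s_(n+1) − s_(2) = (-3*n**4 - 12*n**3 - 18*n**2 - 12*n - 3) − (-48), i.e. -3*n**4 - 12*n**3 - 18*n**2 - 12*n + 45.

S(n) = -3*n**4 - 12*n**3 - 18*n**2 - 12*n + 45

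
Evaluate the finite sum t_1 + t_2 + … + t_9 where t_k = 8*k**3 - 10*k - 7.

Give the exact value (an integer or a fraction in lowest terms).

Σ = 15687

r(k) = (10*k - 8*(k + 1)**3 + 17)/(-8*k**3 + 10*k + 7) after simplifying.
Take A(k)=1, B(k)=1, C(k)=k**3 - 5*k/4 - 7/8.
Need (1)·f(k+1) − (1)·f(k) = k**3 - 5*k/4 - 7/8.
Degrees (0,0,3) ⇒ d ≤ 4.
Match coefficients ⇒ f(k) = k*(2*k**3 - 4*k**2 - 3*k - 2)/8.
Certificate R = B(k−1)f/C = k*(2*k**3 - 4*k**2 - 3*k - 2)/(8*k**3 - 10*k - 7) gives s_k = k*(2*k**3 - 4*k**2 - 3*k - 2).
Verify: 8*k**3 - 10*k - 7 matches t_k.
Sum = s_(10) − s_(1); s_(10) = 15680, s_(1) = -7 ⇒ 15687.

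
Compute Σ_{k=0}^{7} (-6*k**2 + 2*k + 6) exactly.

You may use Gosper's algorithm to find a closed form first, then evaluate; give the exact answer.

The ratio is (k - 3*(k + 1)**2 + 4)/(-3*k**2 + k + 3).
Take A(k)=1, B(k)=1, C(k)=k**2 - k/3 - 1.
Solve (1)·f(k+1) − (1)·f(k) = k**2 - k/3 - 1.
Bound: deg f ≤ 3.
Solve for f: f(k) = k*(k**2 - 2*k - 2)/3 (degree 3 ≤ 3).
Get s_k = R·t_k = 2*k*(-k**2 + 2*k + 2) with R(k) = B(k−1)f(k)/C(k) = k*(k**2 - 2*k - 2)/(3*k**2 - k - 3).
Δs = -6*k**2 + 2*k + 6, as required.
Evaluate s at k=8 and k=0: -736 and 0; difference -736.

Σ = -736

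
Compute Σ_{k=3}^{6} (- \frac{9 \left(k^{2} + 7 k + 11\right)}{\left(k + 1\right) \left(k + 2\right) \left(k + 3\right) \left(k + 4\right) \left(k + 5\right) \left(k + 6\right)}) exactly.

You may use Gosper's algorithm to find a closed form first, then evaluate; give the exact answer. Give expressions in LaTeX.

Step 1: r(k) = (k + 1)*(7*k + (k + 1)**2 + 18)/((k + 7)*(k**2 + 7*k + 11)).
Take A(k)=k + 1, B(k)=k + 7, C(k)=k**2 + 7*k + 11.
f must satisfy (k + 1)·f(k+1) − (k + 6)·f(k) = k**2 + 7*k + 11.
Degrees (1,1,2) ⇒ d ≤ 5.
A polynomial solution: f(k) = k*(k + 2)*(k + 4)*(k**2 + 9*k + 23)/45.
So s_k = (B(k−1)f/C)·t_k = (k*(k + 2)*(k + 4)*(k + 6)*(k**2 + 9*k + 23)/(45*(k**2 + 7*k + 11)))·t_k = k*(-k**2 - 9*k - 23)/(5*(k**3 + 9*k**2 + 23*k + 15)).
s_(k+1) − s_k = 9*(-k**2 - 7*k - 11)/(k**6 + 21*k**5 + 175*k**4 + 735*k**3 + 1624*k**2 + 1764*k + 720) = t_k.
Sum = s_(7) − s_(3); s_(7) = -63/320, s_(3) = -59/320 ⇒ -1/80.

Σ = -1/80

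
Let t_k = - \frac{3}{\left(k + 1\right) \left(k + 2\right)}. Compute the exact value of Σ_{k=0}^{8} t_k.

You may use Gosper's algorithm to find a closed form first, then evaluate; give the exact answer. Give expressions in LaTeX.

r(k) = (k + 1)/(k + 3) after simplifying.
Take A(k)=k + 1, B(k)=k + 3, C(k)=1.
Set up (k + 1)·f(k+1) − (k + 2)·f(k) − (1) = 0.
deg f ≤ 1 (via 1,1,0).
Solve for f: f(k) = k (degree 1 ≤ 1).
Then R = B(k−1)f/C = k*(k + 2), so s_k = R(k)·t_k = -3*k/(k + 1).
Check: Δs_k = -3/(k**2 + 3*k + 2). ✓
Telescoping: Σ = s_(9) − s_(0) = -27/10 − (0) = -27/10.

Σ = -27/10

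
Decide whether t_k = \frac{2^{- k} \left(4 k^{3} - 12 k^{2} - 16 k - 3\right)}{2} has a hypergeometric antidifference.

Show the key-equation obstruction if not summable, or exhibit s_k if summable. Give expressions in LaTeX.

Step 1: r(k) = (4*k**3 - 28*k - 27)/(2*(4*k**3 - 12*k**2 - 16*k - 3)).
So A=1/2 and B=1, with C=k**3 - 3*k**2 - 4*k - 3/4.
Key eq: (1/2)·f(k+1) = (1)·f(k) + (k**3 - 3*k**2 - 4*k - 3/4).
Bound: deg f ≤ 3.
A polynomial solution: f(k) = -(4*k**3 - 4*k - 3)/2.
Then R = B(k−1)f/C = -2*(4*k**3 - 4*k - 3)/(4*k**3 - 12*k**2 - 16*k - 3), so s_k = R(k)·t_k = (-4*k**3 + 4*k + 3)/2**k.
Check: Δs_k = (4*k**3 - 12*k**2 - 16*k - 3)/(2*2**k). ✓

Yes. s_k = 2^{- k} \left(- 4 k^{3} + 4 k + 3\right).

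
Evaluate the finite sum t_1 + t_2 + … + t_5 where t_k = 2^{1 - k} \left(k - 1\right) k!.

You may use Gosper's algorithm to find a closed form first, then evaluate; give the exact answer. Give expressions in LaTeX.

Ratio r(k) = k*(k + 1)/(2*(k - 1)).
Gosper form: A/B · C(k+1)/C(k) with A=k/2 + 1/2, B=1, C=k - 1.
Set up (k/2 + 1/2)·f(k+1) − (1)·f(k) − (k - 1) = 0.
d = 0 from the (1,0,1) case.
Solve for f: f(k) = 2 (degree 0 ≤ 0).
R(k) = B(k−1)·f(k)/C(k) = 2/(k - 1); s_k = R·t_k = 2**(2 - k)*factorial(k).
Δs = 2**(1 - k)*(k - 1)*factorial(k), as required.
Σ_(k=1)^(5) t_k = s_(6) − s_(1) = 45 − (2) = 43.

Σ = 43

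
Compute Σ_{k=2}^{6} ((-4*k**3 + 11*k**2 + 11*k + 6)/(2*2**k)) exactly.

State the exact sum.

Σ = 9/32

r(k) = (4*k**3 + k**2 - 21*k - 24)/(2*(4*k**3 - 11*k**2 - 11*k - 6)) after simplifying.
A = 1/2, B = 1, C = k**3 - 11*k**2/4 - 11*k/4 - 3/2.
f must satisfy (1/2)·f(k+1) − (1)·f(k) = k**3 - 11*k**2/4 - 11*k/4 - 3/2.
Bound: deg f ≤ 3.
Match coefficients ⇒ f(k) = -(4*k**3 + k**2 + 3*k + 2)/2.
Get s_k = R·t_k = (4*k**3 + k**2 + 3*k + 2)/2**k with R(k) = B(k−1)f(k)/C(k) = -2*(4*k**3 + k**2 + 3*k + 2)/(4*k**3 - 11*k**2 - 11*k - 6).
Check: Δs_k = (-4*k**3 + 11*k**2 + 11*k + 6)/(2*2**k). ✓
Telescoping: Σ = s_(7) − s_(2) = 361/32 − (11) = 9/32.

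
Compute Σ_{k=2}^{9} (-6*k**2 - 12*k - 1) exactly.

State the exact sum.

Σ = -2240

Compute t_(k+1)/t_k: get (6*k**2 + 24*k + 19)/(6*k**2 + 12*k + 1).
Factor: A=1; B=1; C=k**2 + 2*k + 1/6.
f must satisfy (1)·f(k+1) − (1)·f(k) = k**2 + 2*k + 1/6.
deg f ≤ 3 (via 0,0,2).
Solve for f: f(k) = k*(2*k**2 + 3*k - 4)/6 (degree 3 ≤ 3).
Then R = B(k−1)f/C = k*(2*k**2 + 3*k - 4)/(6*k**2 + 12*k + 1), so s_k = R(k)·t_k = k*(-2*k**2 - 3*k + 4).
Δs = -6*k**2 - 12*k - 1, as required.
Evaluate s at k=10 and k=2: -2260 and -20; difference -2240.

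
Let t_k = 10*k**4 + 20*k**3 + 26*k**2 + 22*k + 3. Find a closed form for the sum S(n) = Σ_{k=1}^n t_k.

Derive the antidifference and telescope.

S(n) = n*(2*n**4 + 10*n**3 + 22*n**2 + 29*n + 18)

r(k) = (10*k**4 + 60*k**3 + 146*k**2 + 174*k + 81)/(10*k**4 + 20*k**3 + 26*k**2 + 22*k + 3) after simplifying.
A = 1, B = 1, C = k**4 + 2*k**3 + 13*k**2/5 + 11*k/5 + 3/10.
Need (1)·f(k+1) − (1)·f(k) = k**4 + 2*k**3 + 13*k**2/5 + 11*k/5 + 3/10.
Degrees (0,0,4) ⇒ d ≤ 5.
Solving with deg f ≤ 5: f(k) = k*(2*k**4 + 2*k**2 + 3*k - 4)/10.
Then R = B(k−1)f/C = k*(2*k**4 + 2*k**2 + 3*k - 4)/(10*k**4 + 20*k**3 + 26*k**2 + 22*k + 3), so s_k = R(k)·t_k = k*(2*k**4 + 2*k**2 + 3*k - 4).
Verify: 10*k**4 + 20*k**3 + 26*k**2 + 22*k + 3 matches t_k.
s_(n+1) = 2*n**5 + 10*n**4 + 22*n**3 + 29*n**2 + 18*n + 3 and s_(1) = 3, so S(n) = n*(2*n**4 + 10*n**3 + 22*n**2 + 29*n + 18).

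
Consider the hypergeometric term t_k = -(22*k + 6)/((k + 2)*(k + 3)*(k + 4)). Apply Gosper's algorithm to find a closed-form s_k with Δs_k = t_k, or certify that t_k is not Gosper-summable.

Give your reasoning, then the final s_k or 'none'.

The ratio is (k + 2)*(11*k + 14)/((k + 5)*(11*k + 3)).
Take A(k)=k + 2, B(k)=k + 5, C(k)=k + 3/11.
Solve (k + 2)·f(k+1) − (k + 4)·f(k) = k + 3/11.
From deg A=1, deg B=1, deg C=1: d=2.
Coefficient equations give f(k) = k*(25*k - 7)/132.
Get s_k = R·t_k = -k*(25*k - 7)/(6*(k + 2)*(k + 3)) with R(k) = B(k−1)f(k)/C(k) = k*(k + 4)*(25*k - 7)/(12*(11*k + 3)).
Check: Δs_k = 2*(-11*k - 3)/(k**3 + 9*k**2 + 26*k + 24). ✓

s_k = -k*(25*k - 7)/(6*(k + 2)*(k + 3))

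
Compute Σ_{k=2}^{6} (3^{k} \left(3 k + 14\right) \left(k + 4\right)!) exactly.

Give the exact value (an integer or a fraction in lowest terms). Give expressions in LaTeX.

Step 1: r(k) = 3*(k + 5)*(3*k + 17)/(3*k + 14).
Factor: A=3*k + 15; B=1; C=k + 14/3.
Solve (3*k + 15)·f(k+1) − (1)·f(k) = k + 14/3.
Degrees (1,0,1) ⇒ d ≤ 0.
Match coefficients ⇒ f(k) = 1/3.
So s_k = (B(k−1)f/C)·t_k = (1/(3*k + 14))·t_k = 3**k*factorial(k + 4).
Check: Δs_k = 3**k*(3*k + 14)*factorial(k + 4). ✓
Telescoping: Σ = s_(7) − s_(2) = 87298041600 − (6480) = 87298035120.

Σ = 87298035120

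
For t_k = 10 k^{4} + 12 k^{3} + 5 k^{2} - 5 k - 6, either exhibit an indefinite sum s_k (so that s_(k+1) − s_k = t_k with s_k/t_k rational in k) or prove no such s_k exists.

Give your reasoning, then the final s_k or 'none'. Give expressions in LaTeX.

Compute t_(k+1)/t_k: get (10*k**4 + 52*k**3 + 101*k**2 + 81*k + 16)/(10*k**4 + 12*k**3 + 5*k**2 - 5*k - 6).
Factor: A=1; B=1; C=k**4 + 6*k**3/5 + k**2/2 - k/2 - 3/5.
Set up (1)·f(k+1) − (1)·f(k) − (k**4 + 6*k**3/5 + k**2/2 - k/2 - 3/5) = 0.
From deg A=0, deg B=0, deg C=4: d=5.
Solve for f: f(k) = k*(k**2 + 1)*(2*k**2 - 2*k - 3)/10 (degree 5 ≤ 5).
Get s_k = R·t_k = k*(2*k**4 - 2*k**3 - k**2 - 2*k - 3) with R(k) = B(k−1)f(k)/C(k) = k*(k**2 + 1)*(2*k**2 - 2*k - 3)/(10*k**4 + 12*k**3 + 5*k**2 - 5*k - 6).
Δs = 10*k**4 + 12*k**3 + 5*k**2 - 5*k - 6, as required.

s_k = k \left(2 k^{4} - 2 k^{3} - k^{2} - 2 k - 3\right)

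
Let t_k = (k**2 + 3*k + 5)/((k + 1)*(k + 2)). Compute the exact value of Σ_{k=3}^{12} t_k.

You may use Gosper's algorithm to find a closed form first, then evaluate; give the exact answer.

Ratio r(k) = (k + 1)*(3*k + (k + 1)**2 + 8)/((k + 3)*(k**2 + 3*k + 5)).
A = k + 1, B = k + 3, C = k**2 + 3*k + 5.
f must satisfy (k + 1)·f(k+1) − (k + 2)·f(k) = k**2 + 3*k + 5.
deg f ≤ 2 (via 1,1,2).
Coefficient equations give f(k) = k*(k + 4).
Get s_k = R·t_k = k*(k + 4)/(k + 1) with R(k) = B(k−1)f(k)/C(k) = k*(k + 2)*(k + 4)/(k**2 + 3*k + 5).
Δs = (k**2 + 3*k + 5)/(k**2 + 3*k + 2), as required.
Sum = s_(13) − s_(3); s_(13) = 221/14, s_(3) = 21/4 ⇒ 295/28.

Σ = 295/28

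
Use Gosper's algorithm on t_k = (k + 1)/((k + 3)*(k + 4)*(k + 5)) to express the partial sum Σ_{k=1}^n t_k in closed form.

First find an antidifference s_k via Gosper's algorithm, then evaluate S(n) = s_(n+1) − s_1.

S(n) = n*(3*n + 7)/(20*(n**2 + 9*n + 20))

The ratio is (k + 2)*(k + 3)/((k + 1)*(k + 6)).
A = k + 3, B = k + 6, C = k + 1.
Key eq: (k + 3)·f(k+1) = (k + 5)·f(k) + (k + 1).
deg f ≤ 2 (via 1,1,1).
Match coefficients ⇒ f(k) = k*(k + 1)/6.
Then R = B(k−1)f/C = k*(k + 5)/6, so s_k = R(k)·t_k = k*(k + 1)/(6*(k + 3)*(k + 4)).
s_(k+1) − s_k = (k + 1)/(k**3 + 12*k**2 + 47*k + 60) = t_k.
Σ_(k=1)^n t_k = s_(n+1) − s_(1) = ((n**2 + 3*n + 2)/(6*(n**2 + 9*n + 20))) − (1/60), i.e. n*(3*n + 7)/(20*(n**2 + 9*n + 20)).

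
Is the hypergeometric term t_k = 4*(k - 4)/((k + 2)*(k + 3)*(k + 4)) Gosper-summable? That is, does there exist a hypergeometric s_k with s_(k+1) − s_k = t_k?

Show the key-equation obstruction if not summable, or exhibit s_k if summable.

Yes. s_k = 2*k*(-k - 11)/(3*(k + 2)*(k + 3)).

Ratio r(k) = (k - 3)*(k + 2)/((k - 4)*(k + 5)).
A = k + 2, B = k + 5, C = k - 4.
f must satisfy (k + 2)·f(k+1) − (k + 4)·f(k) = k - 4.
From deg A=1, deg B=1, deg C=1: d=2.
A polynomial solution: f(k) = -k*(k + 11)/6.
Get s_k = R·t_k = 2*k*(-k - 11)/(3*(k + 2)*(k + 3)) with R(k) = B(k−1)f(k)/C(k) = -k*(k + 4)*(k + 11)/(6*(k - 4)).
Verify: 4*(k - 4)/(k**3 + 9*k**2 + 26*k + 24) matches t_k.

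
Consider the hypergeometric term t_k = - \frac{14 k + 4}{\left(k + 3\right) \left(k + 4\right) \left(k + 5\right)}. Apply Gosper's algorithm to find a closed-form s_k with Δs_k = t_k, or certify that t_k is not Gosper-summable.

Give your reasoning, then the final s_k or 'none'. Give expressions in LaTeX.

s_k = - \frac{k \left(23 k - 7\right)}{12 \left(k + 3\right) \left(k + 4\right)}

t_(k+1)/t_k = (k + 3)*(7*k + 9)/((k + 6)*(7*k + 2)).
Factor: A=k + 3; B=k + 6; C=k + 2/7.
Solve (k + 3)·f(k+1) − (k + 5)·f(k) = k + 2/7.
From deg A=1, deg B=1, deg C=1: d=2.
Solving with deg f ≤ 2: f(k) = k*(23*k - 7)/168.
So s_k = (B(k−1)f/C)·t_k = (k*(k + 5)*(23*k - 7)/(24*(7*k + 2)))·t_k = -k*(23*k - 7)/(12*(k + 3)*(k + 4)).
Δs = 2*(-7*k - 2)/(k**3 + 12*k**2 + 47*k + 60), as required.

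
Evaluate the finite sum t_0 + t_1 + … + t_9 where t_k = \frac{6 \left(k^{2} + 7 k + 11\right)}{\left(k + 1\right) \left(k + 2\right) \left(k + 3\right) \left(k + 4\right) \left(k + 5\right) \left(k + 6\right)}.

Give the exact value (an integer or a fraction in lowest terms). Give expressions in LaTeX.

Step 1: r(k) = (k + 1)*(7*k + (k + 1)**2 + 18)/((k + 7)*(k**2 + 7*k + 11)).
So A=k + 1 and B=k + 7, with C=k**2 + 7*k + 11.
f must satisfy (k + 1)·f(k+1) − (k + 6)·f(k) = k**2 + 7*k + 11.
deg f ≤ 5 (via 1,1,2).
Coefficient equations give f(k) = k*(k + 2)*(k + 4)*(k**2 + 9*k + 23)/45.
Certificate R = B(k−1)f/C = k*(k + 2)*(k + 4)*(k + 6)*(k**2 + 9*k + 23)/(45*(k**2 + 7*k + 11)) gives s_k = 2*k*(k**2 + 9*k + 23)/(15*(k**3 + 9*k**2 + 23*k + 15)).
Verify: 6*(k**2 + 7*k + 11)/(k**6 + 21*k**5 + 175*k**4 + 735*k**3 + 1624*k**2 + 1764*k + 720) matches t_k.
Telescoping: Σ = s_(10) − s_(0) = 284/2145 − (0) = 284/2145.

Σ = 284/2145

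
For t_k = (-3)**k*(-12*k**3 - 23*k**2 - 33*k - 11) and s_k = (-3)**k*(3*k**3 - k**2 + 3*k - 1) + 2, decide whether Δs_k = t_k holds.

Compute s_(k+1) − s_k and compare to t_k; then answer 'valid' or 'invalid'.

valid (s_(k+1) − s_k reduces to t_k)

s_(k+1) = (-3)**(k + 1)*(3*k + 3*(k + 1)**3 - (k + 1)**2 + 2) + 2
s_(k+1) − s_k = (-3)**k*(-12*k**3 - 23*k**2 - 33*k - 11)
(s_(k+1) − s_k) − t_k = 0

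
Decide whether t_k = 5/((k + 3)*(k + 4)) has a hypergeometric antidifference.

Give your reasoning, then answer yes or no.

Yes. s_k = 5*k/(3*(k + 3)).

Compute t_(k+1)/t_k: get (k + 3)/(k + 5).
Gosper form: A/B · C(k+1)/C(k) with A=k + 3, B=k + 5, C=1.
Set up (k + 3)·f(k+1) − (k + 4)·f(k) − (1) = 0.
deg f ≤ 1 (via 1,1,0).
Match coefficients ⇒ f(k) = k/3.
So s_k = (B(k−1)f/C)·t_k = (k*(k + 4)/3)·t_k = 5*k/(3*(k + 3)).
Check: Δs_k = 5/(k**2 + 7*k + 12). ✓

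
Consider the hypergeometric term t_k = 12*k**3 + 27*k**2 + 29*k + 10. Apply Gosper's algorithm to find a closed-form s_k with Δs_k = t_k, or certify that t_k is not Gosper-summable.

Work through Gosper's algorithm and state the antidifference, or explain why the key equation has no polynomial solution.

s_k = k**2*(3*k**2 + 3*k + 4)

Step 1: r(k) = (12*k**3 + 63*k**2 + 119*k + 78)/(12*k**3 + 27*k**2 + 29*k + 10).
Take A(k)=1, B(k)=1, C(k)=k**3 + 9*k**2/4 + 29*k/12 + 5/6.
Set up (1)·f(k+1) − (1)·f(k) − (k**3 + 9*k**2/4 + 29*k/12 + 5/6) = 0.
Bound: deg f ≤ 4.
Coefficient equations give f(k) = k**2*(3*k**2 + 3*k + 4)/12.
Then R = B(k−1)f/C = k**2*(3*k**2 + 3*k + 4)/(12*k**3 + 27*k**2 + 29*k + 10), so s_k = R(k)·t_k = k**2*(3*k**2 + 3*k + 4).
Verify: 12*k**3 + 27*k**2 + 29*k + 10 matches t_k.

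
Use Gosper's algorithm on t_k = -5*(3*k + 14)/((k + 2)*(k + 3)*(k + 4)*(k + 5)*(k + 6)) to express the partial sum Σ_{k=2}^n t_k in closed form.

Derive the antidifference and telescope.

Step 1: r(k) = (k + 2)*(3*k + 17)/((k + 7)*(3*k + 14)).
A = k + 2, B = k + 7, C = k + 14/3.
Key eq: (k + 2)·f(k+1) = (k + 6)·f(k) + (k + 14/3).
Bound: deg f ≤ 4.
Solving with deg f ≤ 4: f(k) = k*(k + 4)*(k**2 + 10*k + 31)/90.
R(k) = B(k−1)·f(k)/C(k) = k*(k + 4)*(k + 6)*(k**2 + 10*k + 31)/(30*(3*k + 14)); s_k = R·t_k = k*(-k**2 - 10*k - 31)/(6*(k**3 + 10*k**2 + 31*k + 30)).
Check: Δs_k = 5*(-3*k - 14)/(k**5 + 20*k**4 + 155*k**3 + 580*k**2 + 1044*k + 720). ✓
Evaluate: s_(n+1) = (-n**3 - 13*n**2 - 54*n - 42)/(6*(n**3 + 13*n**2 + 54*n + 72)); subtract s_(2) = -11/84 ⇒ S(n) = (-n**3 - 13*n**2 - 54*n + 68)/(28*(n**3 + 13*n**2 + 54*n + 72)).

S(n) = (-n**3 - 13*n**2 - 54*n + 68)/(28*(n**3 + 13*n**2 + 54*n + 72))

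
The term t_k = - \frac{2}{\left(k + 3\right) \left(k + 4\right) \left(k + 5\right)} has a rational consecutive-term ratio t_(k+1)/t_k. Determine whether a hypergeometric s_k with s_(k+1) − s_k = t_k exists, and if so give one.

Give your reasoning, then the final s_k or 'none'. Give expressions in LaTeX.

s_k = \frac{k \left(- k - 7\right)}{12 \left(k + 3\right) \left(k + 4\right)}

t_(k+1)/t_k = (k + 3)/(k + 6).
So A=k + 3 and B=k + 6, with C=1.
f must satisfy (k + 3)·f(k+1) − (k + 5)·f(k) = 1.
d = 2 from the (1,1,0) case.
Match coefficients ⇒ f(k) = k*(k + 7)/24.
Get s_k = R·t_k = k*(-k - 7)/(12*(k + 3)*(k + 4)) with R(k) = B(k−1)f(k)/C(k) = k*(k + 5)*(k + 7)/24.
s_(k+1) − s_k = -2/(k**3 + 12*k**2 + 47*k + 60) = t_k.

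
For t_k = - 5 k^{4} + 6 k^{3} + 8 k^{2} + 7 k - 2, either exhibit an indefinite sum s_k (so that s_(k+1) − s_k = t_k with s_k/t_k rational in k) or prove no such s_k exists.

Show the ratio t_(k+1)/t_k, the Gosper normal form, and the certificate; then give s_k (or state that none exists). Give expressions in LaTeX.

s_k = k \left(- k^{4} + 4 k^{3} - 2 k^{2} + k - 4\right)

The ratio is (5*k**4 + 14*k**3 + 4*k**2 - 21*k - 14)/(5*k**4 - 6*k**3 - 8*k**2 - 7*k + 2).
So A=1 and B=1, with C=k**4 - 6*k**3/5 - 8*k**2/5 - 7*k/5 + 2/5.
f must satisfy (1)·f(k+1) − (1)·f(k) = k**4 - 6*k**3/5 - 8*k**2/5 - 7*k/5 + 2/5.
deg f ≤ 5 (via 0,0,4).
Match coefficients ⇒ f(k) = k*(k**4 - 4*k**3 + 2*k**2 - k + 4)/5.
Certificate R = B(k−1)f/C = k*(k**4 - 4*k**3 + 2*k**2 - k + 4)/(5*k**4 - 6*k**3 - 8*k**2 - 7*k + 2) gives s_k = k*(-k**4 + 4*k**3 - 2*k**2 + k - 4).
Δs = -5*k**4 + 6*k**3 + 8*k**2 + 7*k - 2, as required.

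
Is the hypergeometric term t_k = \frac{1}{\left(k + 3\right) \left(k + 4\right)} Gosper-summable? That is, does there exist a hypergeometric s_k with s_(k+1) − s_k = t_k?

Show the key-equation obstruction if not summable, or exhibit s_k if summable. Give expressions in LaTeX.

t_(k+1)/t_k = (k + 3)/(k + 5).
Gosper form: A/B · C(k+1)/C(k) with A=k + 3, B=k + 5, C=1.
Solve (k + 3)·f(k+1) − (k + 4)·f(k) = 1.
Bound: deg f ≤ 1.
Match coefficients ⇒ f(k) = k/3.
Get s_k = R·t_k = k/(3*(k + 3)) with R(k) = B(k−1)f(k)/C(k) = k*(k + 4)/3.
Verify: 1/(k**2 + 7*k + 12) matches t_k.

Yes. s_k = \frac{k}{3 \left(k + 3\right)}.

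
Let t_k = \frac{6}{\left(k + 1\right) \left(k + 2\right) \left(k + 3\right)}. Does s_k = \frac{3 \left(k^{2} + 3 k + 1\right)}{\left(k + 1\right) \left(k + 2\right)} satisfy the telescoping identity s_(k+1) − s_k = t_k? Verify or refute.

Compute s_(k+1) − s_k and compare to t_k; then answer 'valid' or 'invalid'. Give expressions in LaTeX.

Valid: the claim telescopes to t_k.

s_(k+1) = 3*(3*k + (k + 1)**2 + 4)/((k + 2)*(k + 3))
s_(k+1) − s_k = 6/(k**3 + 6*k**2 + 11*k + 6)
(s_(k+1) − s_k) − t_k = 0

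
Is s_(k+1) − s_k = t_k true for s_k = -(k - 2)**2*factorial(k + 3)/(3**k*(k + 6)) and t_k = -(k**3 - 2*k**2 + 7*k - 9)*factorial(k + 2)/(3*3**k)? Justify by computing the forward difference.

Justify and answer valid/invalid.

s_(k+1) = -(k - 1)**2*factorial(k + 4)/(3*3**k*(k + 7))
s_(k+1) − s_k = -(k**4 + 5*k**3 - 4*k**2 + 34*k - 60)*factorial(k + 3)/(3*3**k*(k + 6)*(k + 7))
(s_(k+1) − s_k) − t_k = (k**4 + 4*k**3 - 8*k**2 + 45*k - 66)*factorial(k + 2)/(3**k*(k + 6)*(k + 7))

Invalid: residual (k**4 + 4*k**3 - 8*k**2 + 45*k - 66)*factorial(k + 2)/(3**k*(k + 6)*(k + 7)) ≠ 0.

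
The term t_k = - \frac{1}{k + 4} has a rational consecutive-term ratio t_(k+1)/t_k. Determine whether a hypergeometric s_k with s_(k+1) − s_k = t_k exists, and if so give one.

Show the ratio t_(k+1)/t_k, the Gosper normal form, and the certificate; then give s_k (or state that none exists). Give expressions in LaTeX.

none — t_k is not Gosper-summable

Step 1: r(k) = (k + 4)/(k + 5).
Factor: A=k + 4; B=k + 5; C=1.
Need (k + 4)·f(k+1) − (k + 4)·f(k) = 1.
deg f ≤ 0 (via 1,1,0).
Generic f = c0 gives residual -1; -1 = 0 cannot hold, so t_k is not Gosper-summable.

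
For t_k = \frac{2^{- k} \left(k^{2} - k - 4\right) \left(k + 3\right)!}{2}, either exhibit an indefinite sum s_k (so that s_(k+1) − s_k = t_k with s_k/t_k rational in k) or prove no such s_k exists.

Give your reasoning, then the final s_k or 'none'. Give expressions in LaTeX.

Step 1: r(k) = (k**3 + 5*k**2 - 16)/(2*(k**2 - k - 4)).
Take A(k)=k/2 + 2, B(k)=1, C(k)=k**2 - k - 4.
Key eq: (k/2 + 2)·f(k+1) = (1)·f(k) + (k**2 - k - 4).
Bound: deg f ≤ 1.
Solving with deg f ≤ 1: f(k) = 2*(k - 4).
Get s_k = R·t_k = (k - 4)*factorial(k + 3)/2**k with R(k) = B(k−1)f(k)/C(k) = 2*(k - 4)/(k**2 - k - 4).
Check: Δs_k = (k**2 - k - 4)*factorial(k + 3)/(2*2**k). ✓

s_k = 2^{- k} \left(k - 4\right) \left(k + 3\right)!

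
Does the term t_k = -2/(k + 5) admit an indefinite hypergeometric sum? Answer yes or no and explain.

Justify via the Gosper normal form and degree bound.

Step 1: r(k) = (k + 5)/(k + 6).
Gosper form: A/B · C(k+1)/C(k) with A=k + 5, B=k + 6, C=1.
Set up (k + 5)·f(k+1) − (k + 5)·f(k) − (1) = 0.
d = 0 from the (1,1,0) case.
Put f(k) = c0: A·f(k+1) − B(k−1)·f(k) − C = -1; need -1 = 0 — inconsistent ⇒ no f, not summable.

No — t_k has no hypergeometric antidifference.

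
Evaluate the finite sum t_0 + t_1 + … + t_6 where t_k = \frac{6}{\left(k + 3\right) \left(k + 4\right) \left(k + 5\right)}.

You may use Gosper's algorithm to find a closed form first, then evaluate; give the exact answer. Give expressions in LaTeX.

r(k) = (k + 3)/(k + 6) after simplifying.
Normal form (A,B,C) = (k + 3, k + 6, 1).
Key eq: (k + 3)·f(k+1) = (k + 5)·f(k) + (1).
Bound: deg f ≤ 2.
A polynomial solution: f(k) = k*(k + 7)/24.
Get s_k = R·t_k = k*(k + 7)/(4*(k + 3)*(k + 4)) with R(k) = B(k−1)f(k)/C(k) = k*(k + 5)*(k + 7)/24.
s_(k+1) − s_k = 6/(k**3 + 12*k**2 + 47*k + 60) = t_k.
Telescoping: Σ = s_(7) − s_(0) = 49/220 − (0) = 49/220.

Σ = 49/220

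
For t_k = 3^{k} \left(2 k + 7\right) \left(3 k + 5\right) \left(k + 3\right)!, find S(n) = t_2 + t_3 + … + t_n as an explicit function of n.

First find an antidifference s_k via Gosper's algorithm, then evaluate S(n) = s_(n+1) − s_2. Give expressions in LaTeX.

S(n) = 6 \cdot 3^{n} n \left(n + 4\right)! + 9 \cdot 3^{n} \left(n + 4\right)! - 5400

Compute t_(k+1)/t_k: get 3*(k + 4)*(2*k + 9)*(3*k + 8)/((2*k + 7)*(3*k + 5)).
Normal form (A,B,C) = (3*k + 12, 1, k**2 + 31*k/6 + 35/6).
Solve (3*k + 12)·f(k+1) − (1)·f(k) = k**2 + 31*k/6 + 35/6.
Degrees (1,0,2) ⇒ d ≤ 1.
Solving with deg f ≤ 1: f(k) = (2*k + 1)/6.
So s_k = (B(k−1)f/C)·t_k = ((2*k + 1)/((2*k + 7)*(3*k + 5)))·t_k = 3**k*(2*k + 1)*factorial(k + 3).
Check: Δs_k = 3**k*(2*k + 7)*(3*k + 5)*factorial(k + 3). ✓
Σ_(k=2)^n t_k = s_(n+1) − s_(2) = (3**(n + 1)*(2*n + 3)*factorial(n + 4)) − (5400), i.e. 6*3**n*n*factorial(n + 4) + 9*3**n*factorial(n + 4) - 5400.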